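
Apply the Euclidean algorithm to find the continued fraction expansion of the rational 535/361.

[1; 2, 13, 2, 1, 1, 2]

Run the Euclidean algorithm on 535 and 361; the successive quotients are the partial quotients a_0, a_1, ... (each step inverts the fractional part left over by the previous one):
  535 = 1*361 + 174, so a_0 = 1.
  361 = 2*174 + 13, so a_1 = 2.
  174 = 13*13 + 5, so a_2 = 13.
  13 = 2*5 + 3, so a_3 = 2.
  5 = 1*3 + 2, so a_4 = 1.
  3 = 1*2 + 1, so a_5 = 1.
  2 = 2*1 + 0, so a_6 = 2.
The remainder reaches 0 after 7 divisions, so the expansion has 7 partial quotients, read off in order.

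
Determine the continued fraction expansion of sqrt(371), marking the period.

[19; (3, 1, 4, 1, 3, 38)]

Write x_i = (sqrt(371) + m_i)/d_i with (m_0, d_0) = (0, 1). a_0 = floor(sqrt(371)) = 19, since 19^2 = 361 <= 371 < 400 = 20^2.
Iterate m_{i+1} = d_i*a_i - m_i, d_{i+1} = (371 - m_{i+1}^2)/d_i, a_{i+1} = floor((a_0 + m_{i+1})/d_{i+1}):
  m_1 = 1*19 - 0 = 19, d_1 = (371 - 19^2)/1 = 10/1 = 10, a_1 = floor((19 + 19)/10) = 3.
  m_2 = 10*3 - 19 = 11, d_2 = (371 - 11^2)/10 = 250/10 = 25, a_2 = floor((19 + 11)/25) = 1.
  m_3 = 25*1 - 11 = 14, d_3 = (371 - 14^2)/25 = 175/25 = 7, a_3 = floor((19 + 14)/7) = 4.
  m_4 = 7*4 - 14 = 14, d_4 = (371 - 14^2)/7 = 175/7 = 25, a_4 = floor((19 + 14)/25) = 1.
  m_5 = 25*1 - 14 = 11, d_5 = (371 - 11^2)/25 = 250/25 = 10, a_5 = floor((19 + 11)/10) = 3.
  m_6 = 10*3 - 11 = 19, d_6 = (371 - 19^2)/10 = 10/10 = 1, a_6 = floor((19 + 19)/1) = 38.
  m_7 = 1*38 - 19 = 19, d_7 = (371 - 19^2)/1 = 10/1 = 10: (m_7, d_7) = (m_1, d_1) = (19, 10), so from here the quotients repeat a_1, ..., a_6; the period length is 6.
Hence the expansion of sqrt(371) is a_0 = 19 followed by the repeating block 3, 1, 4, 1, 3, 38 (period 6).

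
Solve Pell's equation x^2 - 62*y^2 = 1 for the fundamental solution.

First expand sqrt(62) as a continued fraction. With x_i = (sqrt(62) + m_i)/d_i and (m_0, d_0) = (0, 1): a_0 = floor(sqrt(62)) = 7, since 7^2 = 49 <= 62 < 64 = 8^2.
Iterate m_{i+1} = d_i*a_i - m_i, d_{i+1} = (62 - m_{i+1}^2)/d_i, a_{i+1} = floor((a_0 + m_{i+1})/d_{i+1}):
  m_1 = 1*7 - 0 = 7, d_1 = (62 - 7^2)/1 = 13/1 = 13, a_1 = floor((7 + 7)/13) = 1.
  m_2 = 13*1 - 7 = 6, d_2 = (62 - 6^2)/13 = 26/13 = 2, a_2 = floor((7 + 6)/2) = 6.
  m_3 = 2*6 - 6 = 6, d_3 = (62 - 6^2)/2 = 26/2 = 13, a_3 = floor((7 + 6)/13) = 1.
  m_4 = 13*1 - 6 = 7, d_4 = (62 - 7^2)/13 = 13/13 = 1, a_4 = floor((7 + 7)/1) = 14.
  m_5 = 1*14 - 7 = 7, d_5 = (62 - 7^2)/1 = 13/1 = 13: (m_5, d_5) = (m_1, d_1) = (7, 13), so from here the quotients repeat a_1, ..., a_4; the period length is 4.
So sqrt(62) = [7; (1, 6, 1, 14)] with period length k = 4.
k is even, so the fundamental solution of x^2 - 62y^2 = 1 is (p_{k-1}, q_{k-1}) = (p_3, q_3); compute convergents through index 3.
Convergents (p_i = a_i*p_{i-1} + p_{i-2}, q_i = a_i*q_{i-1} + q_{i-2} with p_{-2}=0, p_{-1}=1, q_{-2}=1, q_{-1}=0):
  i=0: a_0=7, p_0 = 7*1 + 0 = 7, q_0 = 7*0 + 1 = 1.
  i=1: a_1=1, p_1 = 1*7 + 1 = 8, q_1 = 1*1 + 0 = 1.
  i=2: a_2=6, p_2 = 6*8 + 7 = 55, q_2 = 6*1 + 1 = 7.
  i=3: a_3=1, p_3 = 1*55 + 8 = 63, q_3 = 1*7 + 1 = 8.
Check: 63^2 - 62*8^2 = 3969 - 3968 = 1, so (x, y) = (63, 8) solves the equation, and by the theorem it is the least positive solution.

(x, y) = (63, 8)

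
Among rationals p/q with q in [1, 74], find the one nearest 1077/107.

Expand x = 1077/107 as a continued fraction with the Euclidean algorithm:
  1077 = 10*107 + 7, so a_0 = 10.
  107 = 15*7 + 2, so a_1 = 15.
  7 = 3*2 + 1, so a_2 = 3.
  2 = 2*1 + 0, so a_3 = 2.
so x = [10; 15, 3, 2].
Convergents (p_i = a_i*p_{i-1} + p_{i-2}, q_i = a_i*q_{i-1} + q_{i-2} with p_{-2}=0, p_{-1}=1, q_{-2}=1, q_{-1}=0), until the denominator exceeds 74:
  i=0: a_0=10, p_0 = 10*1 + 0 = 10, q_0 = 10*0 + 1 = 1.
  i=1: a_1=15, p_1 = 15*10 + 1 = 151, q_1 = 15*1 + 0 = 15.
  i=2: a_2=3, p_2 = 3*151 + 10 = 463, q_2 = 3*15 + 1 = 46.
  i=3: a_3=2, p_3 = 2*463 + 151 = 1077, q_3 = 2*46 + 15 = 107.
q_3 = 107 > 74, so the last convergent with denominator <= 74 is p_2/q_2 = 463/46.
The closest fraction with denominator <= 74 is either p_2/q_2 or the intermediate fraction (k*p_2 + p_1)/(k*q_2 + q_1) with the largest k >= 1 whose denominator stays <= 74; these approach x as k grows, and every other convergent or intermediate fraction in range is farther away.
Largest k: floor((74 - q_1)/q_2) = floor((74 - 15)/46) = 1.
That gives (1*463 + 151)/(1*46 + 15) = 614/61.
Compare the errors: |x - 463/46| = |1077*46 - 463*107|/(107*46) = 1/4922, and |x - 614/61| = |1077*61 - 614*107|/(107*61) = 1/6527.
Cross-multiplying, 1*4922 = 4922 < 6527 = 1*6527, so 1/6527 is smaller: the intermediate fraction 614/61 is closer to x than 463/46.

614/61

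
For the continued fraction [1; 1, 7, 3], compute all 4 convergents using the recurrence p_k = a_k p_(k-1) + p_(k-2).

Using the convergent recurrence p_i = a_i*p_{i-1} + p_{i-2}, q_i = a_i*q_{i-1} + q_{i-2} with p_{-2}=0, p_{-1}=1, q_{-2}=1, q_{-1}=0:
  i=0: a_0=1, p_0 = 1*1 + 0 = 1, q_0 = 1*0 + 1 = 1.
  i=1: a_1=1, p_1 = 1*1 + 1 = 2, q_1 = 1*1 + 0 = 1.
  i=2: a_2=7, p_2 = 7*2 + 1 = 15, q_2 = 7*1 + 1 = 8.
  i=3: a_3=3, p_3 = 3*15 + 2 = 47, q_3 = 3*8 + 1 = 25.

1/1, 2/1, 15/8, 47/25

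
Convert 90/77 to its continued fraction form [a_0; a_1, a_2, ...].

[1; 5, 1, 12]

Run the Euclidean algorithm on 90 and 77; the successive quotients are the partial quotients a_0, a_1, ... (each step inverts the fractional part left over by the previous one):
  90 = 1*77 + 13, so a_0 = 1.
  77 = 5*13 + 12, so a_1 = 5.
  13 = 1*12 + 1, so a_2 = 1.
  12 = 12*1 + 0, so a_3 = 12.
The remainder reaches 0 after 4 divisions, so the expansion has 4 partial quotients, read off in order.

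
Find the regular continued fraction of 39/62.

Run the Euclidean algorithm on 39 and 62; the successive quotients are the partial quotients a_0, a_1, ... (each step inverts the fractional part left over by the previous one):
  39 = 0*62 + 39, so a_0 = 0.
  62 = 1*39 + 23, so a_1 = 1.
  39 = 1*23 + 16, so a_2 = 1.
  23 = 1*16 + 7, so a_3 = 1.
  16 = 2*7 + 2, so a_4 = 2.
  7 = 3*2 + 1, so a_5 = 3.
  2 = 2*1 + 0, so a_6 = 2.
The remainder reaches 0 after 7 divisions, so the expansion has 7 partial quotients, read off in order.

[0; 1, 1, 1, 2, 3, 2]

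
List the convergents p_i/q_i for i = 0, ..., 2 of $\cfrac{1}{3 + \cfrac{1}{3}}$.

0/1, 1/3, 3/10

Using the convergent recurrence p_i = a_i*p_{i-1} + p_{i-2}, q_i = a_i*q_{i-1} + q_{i-2} with p_{-2}=0, p_{-1}=1, q_{-2}=1, q_{-1}=0:
  i=0: a_0=0, p_0 = 0*1 + 0 = 0, q_0 = 0*0 + 1 = 1.
  i=1: a_1=3, p_1 = 3*0 + 1 = 1, q_1 = 3*1 + 0 = 3.
  i=2: a_2=3, p_2 = 3*1 + 0 = 3, q_2 = 3*3 + 1 = 10.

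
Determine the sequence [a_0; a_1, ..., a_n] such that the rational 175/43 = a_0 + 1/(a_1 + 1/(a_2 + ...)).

[4; 14, 3]

Run the Euclidean algorithm on 175 and 43; the successive quotients are the partial quotients a_0, a_1, ... (each step inverts the fractional part left over by the previous one):
  175 = 4*43 + 3, so a_0 = 4.
  43 = 14*3 + 1, so a_1 = 14.
  3 = 3*1 + 0, so a_2 = 3.
The remainder reaches 0 after 3 divisions, so the expansion has 3 partial quotients, read off in order.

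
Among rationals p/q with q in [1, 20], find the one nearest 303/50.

103/17

Expand x = 303/50 as a continued fraction with the Euclidean algorithm:
  303 = 6*50 + 3, so a_0 = 6.
  50 = 16*3 + 2, so a_1 = 16.
  3 = 1*2 + 1, so a_2 = 1.
  2 = 2*1 + 0, so a_3 = 2.
so x = [6; 16, 1, 2].
Convergents (p_i = a_i*p_{i-1} + p_{i-2}, q_i = a_i*q_{i-1} + q_{i-2} with p_{-2}=0, p_{-1}=1, q_{-2}=1, q_{-1}=0), until the denominator exceeds 20:
  i=0: a_0=6, p_0 = 6*1 + 0 = 6, q_0 = 6*0 + 1 = 1.
  i=1: a_1=16, p_1 = 16*6 + 1 = 97, q_1 = 16*1 + 0 = 16.
  i=2: a_2=1, p_2 = 1*97 + 6 = 103, q_2 = 1*16 + 1 = 17.
  i=3: a_3=2, p_3 = 2*103 + 97 = 303, q_3 = 2*17 + 16 = 50.
q_3 = 50 > 20, so the last convergent with denominator <= 20 is p_2/q_2 = 103/17.
The closest fraction with denominator <= 20 is either p_2/q_2 or the intermediate fraction (k*p_2 + p_1)/(k*q_2 + q_1) with the largest k >= 1 whose denominator stays <= 20; these approach x as k grows, and every other convergent or intermediate fraction in range is farther away.
Largest k: floor((20 - q_1)/q_2) = floor((20 - 16)/17) = 0.
Since k = 0, no intermediate fraction beyond p_2/q_2 has denominator <= 20, so the convergent 103/17 is the closest (its error is |303*17 - 103*50|/(50*17) = 1/850).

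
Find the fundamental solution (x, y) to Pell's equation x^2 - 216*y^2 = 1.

First expand sqrt(216) as a continued fraction. With x_i = (sqrt(216) + m_i)/d_i and (m_0, d_0) = (0, 1): a_0 = floor(sqrt(216)) = 14, since 14^2 = 196 <= 216 < 225 = 15^2.
Iterate m_{i+1} = d_i*a_i - m_i, d_{i+1} = (216 - m_{i+1}^2)/d_i, a_{i+1} = floor((a_0 + m_{i+1})/d_{i+1}):
  m_1 = 1*14 - 0 = 14, d_1 = (216 - 14^2)/1 = 20/1 = 20, a_1 = floor((14 + 14)/20) = 1.
  m_2 = 20*1 - 14 = 6, d_2 = (216 - 6^2)/20 = 180/20 = 9, a_2 = floor((14 + 6)/9) = 2.
  m_3 = 9*2 - 6 = 12, d_3 = (216 - 12^2)/9 = 72/9 = 8, a_3 = floor((14 + 12)/8) = 3.
  m_4 = 8*3 - 12 = 12, d_4 = (216 - 12^2)/8 = 72/8 = 9, a_4 = floor((14 + 12)/9) = 2.
  m_5 = 9*2 - 12 = 6, d_5 = (216 - 6^2)/9 = 180/9 = 20, a_5 = floor((14 + 6)/20) = 1.
  m_6 = 20*1 - 6 = 14, d_6 = (216 - 14^2)/20 = 20/20 = 1, a_6 = floor((14 + 14)/1) = 28.
  m_7 = 1*28 - 14 = 14, d_7 = (216 - 14^2)/1 = 20/1 = 20: (m_7, d_7) = (m_1, d_1) = (14, 20), so from here the quotients repeat a_1, ..., a_6; the period length is 6.
So sqrt(216) = [14; (1, 2, 3, 2, 1, 28)] with period length k = 6.
k is even, so the fundamental solution of x^2 - 216y^2 = 1 is (p_{k-1}, q_{k-1}) = (p_5, q_5); compute convergents through index 5.
Convergents (p_i = a_i*p_{i-1} + p_{i-2}, q_i = a_i*q_{i-1} + q_{i-2} with p_{-2}=0, p_{-1}=1, q_{-2}=1, q_{-1}=0):
  i=0: a_0=14, p_0 = 14*1 + 0 = 14, q_0 = 14*0 + 1 = 1.
  i=1: a_1=1, p_1 = 1*14 + 1 = 15, q_1 = 1*1 + 0 = 1.
  i=2: a_2=2, p_2 = 2*15 + 14 = 44, q_2 = 2*1 + 1 = 3.
  i=3: a_3=3, p_3 = 3*44 + 15 = 147, q_3 = 3*3 + 1 = 10.
  i=4: a_4=2, p_4 = 2*147 + 44 = 338, q_4 = 2*10 + 3 = 23.
  i=5: a_5=1, p_5 = 1*338 + 147 = 485, q_5 = 1*23 + 10 = 33.
Check: 485^2 - 216*33^2 = 235225 - 235224 = 1, so (x, y) = (485, 33) solves the equation, and by the theorem it is the least positive solution.

(x, y) = (485, 33)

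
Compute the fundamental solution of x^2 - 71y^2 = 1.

First expand sqrt(71) as a continued fraction. With x_i = (sqrt(71) + m_i)/d_i and (m_0, d_0) = (0, 1): a_0 = floor(sqrt(71)) = 8, since 8^2 = 64 <= 71 < 81 = 9^2.
Iterate m_{i+1} = d_i*a_i - m_i, d_{i+1} = (71 - m_{i+1}^2)/d_i, a_{i+1} = floor((a_0 + m_{i+1})/d_{i+1}):
  m_1 = 1*8 - 0 = 8, d_1 = (71 - 8^2)/1 = 7/1 = 7, a_1 = floor((8 + 8)/7) = 2.
  m_2 = 7*2 - 8 = 6, d_2 = (71 - 6^2)/7 = 35/7 = 5, a_2 = floor((8 + 6)/5) = 2.
  m_3 = 5*2 - 6 = 4, d_3 = (71 - 4^2)/5 = 55/5 = 11, a_3 = floor((8 + 4)/11) = 1.
  m_4 = 11*1 - 4 = 7, d_4 = (71 - 7^2)/11 = 22/11 = 2, a_4 = floor((8 + 7)/2) = 7.
  m_5 = 2*7 - 7 = 7, d_5 = (71 - 7^2)/2 = 22/2 = 11, a_5 = floor((8 + 7)/11) = 1.
  m_6 = 11*1 - 7 = 4, d_6 = (71 - 4^2)/11 = 55/11 = 5, a_6 = floor((8 + 4)/5) = 2.
  m_7 = 5*2 - 4 = 6, d_7 = (71 - 6^2)/5 = 35/5 = 7, a_7 = floor((8 + 6)/7) = 2.
  m_8 = 7*2 - 6 = 8, d_8 = (71 - 8^2)/7 = 7/7 = 1, a_8 = floor((8 + 8)/1) = 16.
  m_9 = 1*16 - 8 = 8, d_9 = (71 - 8^2)/1 = 7/1 = 7: (m_9, d_9) = (m_1, d_1) = (8, 7), so from here the quotients repeat a_1, ..., a_8; the period length is 8.
So sqrt(71) = [8; (2, 2, 1, 7, 1, 2, 2, 16)] with period length k = 8.
k is even, so the fundamental solution of x^2 - 71y^2 = 1 is (p_{k-1}, q_{k-1}) = (p_7, q_7); compute convergents through index 7.
Convergents (p_i = a_i*p_{i-1} + p_{i-2}, q_i = a_i*q_{i-1} + q_{i-2} with p_{-2}=0, p_{-1}=1, q_{-2}=1, q_{-1}=0):
  i=0: a_0=8, p_0 = 8*1 + 0 = 8, q_0 = 8*0 + 1 = 1.
  i=1: a_1=2, p_1 = 2*8 + 1 = 17, q_1 = 2*1 + 0 = 2.
  i=2: a_2=2, p_2 = 2*17 + 8 = 42, q_2 = 2*2 + 1 = 5.
  i=3: a_3=1, p_3 = 1*42 + 17 = 59, q_3 = 1*5 + 2 = 7.
  i=4: a_4=7, p_4 = 7*59 + 42 = 455, q_4 = 7*7 + 5 = 54.
  i=5: a_5=1, p_5 = 1*455 + 59 = 514, q_5 = 1*54 + 7 = 61.
  i=6: a_6=2, p_6 = 2*514 + 455 = 1483, q_6 = 2*61 + 54 = 176.
  i=7: a_7=2, p_7 = 2*1483 + 514 = 3480, q_7 = 2*176 + 61 = 413.
Check: 3480^2 - 71*413^2 = 12110400 - 12110399 = 1, so (x, y) = (3480, 413) solves the equation, and by the theorem it is the least positive solution.

(x, y) = (3480, 413)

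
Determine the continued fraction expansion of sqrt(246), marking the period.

Write x_i = (sqrt(246) + m_i)/d_i with (m_0, d_0) = (0, 1). a_0 = floor(sqrt(246)) = 15, since 15^2 = 225 <= 246 < 256 = 16^2.
Iterate m_{i+1} = d_i*a_i - m_i, d_{i+1} = (246 - m_{i+1}^2)/d_i, a_{i+1} = floor((a_0 + m_{i+1})/d_{i+1}):
  m_1 = 1*15 - 0 = 15, d_1 = (246 - 15^2)/1 = 21/1 = 21, a_1 = floor((15 + 15)/21) = 1.
  m_2 = 21*1 - 15 = 6, d_2 = (246 - 6^2)/21 = 210/21 = 10, a_2 = floor((15 + 6)/10) = 2.
  m_3 = 10*2 - 6 = 14, d_3 = (246 - 14^2)/10 = 50/10 = 5, a_3 = floor((15 + 14)/5) = 5.
  m_4 = 5*5 - 14 = 11, d_4 = (246 - 11^2)/5 = 125/5 = 25, a_4 = floor((15 + 11)/25) = 1.
  m_5 = 25*1 - 11 = 14, d_5 = (246 - 14^2)/25 = 50/25 = 2, a_5 = floor((15 + 14)/2) = 14.
  m_6 = 2*14 - 14 = 14, d_6 = (246 - 14^2)/2 = 50/2 = 25, a_6 = floor((15 + 14)/25) = 1.
  m_7 = 25*1 - 14 = 11, d_7 = (246 - 11^2)/25 = 125/25 = 5, a_7 = floor((15 + 11)/5) = 5.
  m_8 = 5*5 - 11 = 14, d_8 = (246 - 14^2)/5 = 50/5 = 10, a_8 = floor((15 + 14)/10) = 2.
  m_9 = 10*2 - 14 = 6, d_9 = (246 - 6^2)/10 = 210/10 = 21, a_9 = floor((15 + 6)/21) = 1.
  m_10 = 21*1 - 6 = 15, d_10 = (246 - 15^2)/21 = 21/21 = 1, a_10 = floor((15 + 15)/1) = 30.
  m_11 = 1*30 - 15 = 15, d_11 = (246 - 15^2)/1 = 21/1 = 21: (m_11, d_11) = (m_1, d_1) = (15, 21), so from here the quotients repeat a_1, ..., a_10; the period length is 10.
Hence the expansion of sqrt(246) is a_0 = 15 followed by the repeating block 1, 2, 5, 1, 14, 1, 5, 2, 1, 30 (period 10).

[15; (1, 2, 5, 1, 14, 1, 5, 2, 1, 30)]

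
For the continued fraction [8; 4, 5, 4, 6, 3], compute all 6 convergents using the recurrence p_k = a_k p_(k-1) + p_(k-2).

8/1, 33/4, 173/21, 725/88, 4523/549, 14294/1735

Using the convergent recurrence p_i = a_i*p_{i-1} + p_{i-2}, q_i = a_i*q_{i-1} + q_{i-2} with p_{-2}=0, p_{-1}=1, q_{-2}=1, q_{-1}=0:
  i=0: a_0=8, p_0 = 8*1 + 0 = 8, q_0 = 8*0 + 1 = 1.
  i=1: a_1=4, p_1 = 4*8 + 1 = 33, q_1 = 4*1 + 0 = 4.
  i=2: a_2=5, p_2 = 5*33 + 8 = 173, q_2 = 5*4 + 1 = 21.
  i=3: a_3=4, p_3 = 4*173 + 33 = 725, q_3 = 4*21 + 4 = 88.
  i=4: a_4=6, p_4 = 6*725 + 173 = 4523, q_4 = 6*88 + 21 = 549.
  i=5: a_5=3, p_5 = 3*4523 + 725 = 14294, q_5 = 3*549 + 88 = 1735.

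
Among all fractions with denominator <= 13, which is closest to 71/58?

11/9

Expand x = 71/58 as a continued fraction with the Euclidean algorithm:
  71 = 1*58 + 13, so a_0 = 1.
  58 = 4*13 + 6, so a_1 = 4.
  13 = 2*6 + 1, so a_2 = 2.
  6 = 6*1 + 0, so a_3 = 6.
so x = [1; 4, 2, 6].
Convergents (p_i = a_i*p_{i-1} + p_{i-2}, q_i = a_i*q_{i-1} + q_{i-2} with p_{-2}=0, p_{-1}=1, q_{-2}=1, q_{-1}=0), until the denominator exceeds 13:
  i=0: a_0=1, p_0 = 1*1 + 0 = 1, q_0 = 1*0 + 1 = 1.
  i=1: a_1=4, p_1 = 4*1 + 1 = 5, q_1 = 4*1 + 0 = 4.
  i=2: a_2=2, p_2 = 2*5 + 1 = 11, q_2 = 2*4 + 1 = 9.
  i=3: a_3=6, p_3 = 6*11 + 5 = 71, q_3 = 6*9 + 4 = 58.
q_3 = 58 > 13, so the last convergent with denominator <= 13 is p_2/q_2 = 11/9.
The closest fraction with denominator <= 13 is either p_2/q_2 or the intermediate fraction (k*p_2 + p_1)/(k*q_2 + q_1) with the largest k >= 1 whose denominator stays <= 13; these approach x as k grows, and every other convergent or intermediate fraction in range is farther away.
Largest k: floor((13 - q_1)/q_2) = floor((13 - 4)/9) = 1.
That gives (1*11 + 5)/(1*9 + 4) = 16/13.
Compare the errors: |x - 11/9| = |71*9 - 11*58|/(58*9) = 1/522, and |x - 16/13| = |71*13 - 16*58|/(58*13) = 5/754.
Cross-multiplying, 1*754 = 754 < 2610 = 5*522, so 1/522 is smaller: the convergent 11/9 is closer to x than 16/13.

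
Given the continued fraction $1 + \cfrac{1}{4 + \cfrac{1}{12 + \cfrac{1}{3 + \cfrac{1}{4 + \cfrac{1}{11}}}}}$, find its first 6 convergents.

1/1, 5/4, 61/49, 188/151, 813/653, 9131/7334

Using the convergent recurrence p_i = a_i*p_{i-1} + p_{i-2}, q_i = a_i*q_{i-1} + q_{i-2} with p_{-2}=0, p_{-1}=1, q_{-2}=1, q_{-1}=0:
  i=0: a_0=1, p_0 = 1*1 + 0 = 1, q_0 = 1*0 + 1 = 1.
  i=1: a_1=4, p_1 = 4*1 + 1 = 5, q_1 = 4*1 + 0 = 4.
  i=2: a_2=12, p_2 = 12*5 + 1 = 61, q_2 = 12*4 + 1 = 49.
  i=3: a_3=3, p_3 = 3*61 + 5 = 188, q_3 = 3*49 + 4 = 151.
  i=4: a_4=4, p_4 = 4*188 + 61 = 813, q_4 = 4*151 + 49 = 653.
  i=5: a_5=11, p_5 = 11*813 + 188 = 9131, q_5 = 11*653 + 151 = 7334.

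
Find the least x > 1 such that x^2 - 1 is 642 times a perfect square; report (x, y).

(x, y) = (5777, 228)

First expand sqrt(642) as a continued fraction. With x_i = (sqrt(642) + m_i)/d_i and (m_0, d_0) = (0, 1): a_0 = floor(sqrt(642)) = 25, since 25^2 = 625 <= 642 < 676 = 26^2.
Iterate m_{i+1} = d_i*a_i - m_i, d_{i+1} = (642 - m_{i+1}^2)/d_i, a_{i+1} = floor((a_0 + m_{i+1})/d_{i+1}):
  m_1 = 1*25 - 0 = 25, d_1 = (642 - 25^2)/1 = 17/1 = 17, a_1 = floor((25 + 25)/17) = 2.
  m_2 = 17*2 - 25 = 9, d_2 = (642 - 9^2)/17 = 561/17 = 33, a_2 = floor((25 + 9)/33) = 1.
  m_3 = 33*1 - 9 = 24, d_3 = (642 - 24^2)/33 = 66/33 = 2, a_3 = floor((25 + 24)/2) = 24.
  m_4 = 2*24 - 24 = 24, d_4 = (642 - 24^2)/2 = 66/2 = 33, a_4 = floor((25 + 24)/33) = 1.
  m_5 = 33*1 - 24 = 9, d_5 = (642 - 9^2)/33 = 561/33 = 17, a_5 = floor((25 + 9)/17) = 2.
  m_6 = 17*2 - 9 = 25, d_6 = (642 - 25^2)/17 = 17/17 = 1, a_6 = floor((25 + 25)/1) = 50.
  m_7 = 1*50 - 25 = 25, d_7 = (642 - 25^2)/1 = 17/1 = 17: (m_7, d_7) = (m_1, d_1) = (25, 17), so from here the quotients repeat a_1, ..., a_6; the period length is 6.
So sqrt(642) = [25; (2, 1, 24, 1, 2, 50)] with period length k = 6.
k is even, so the fundamental solution of x^2 - 642y^2 = 1 is (p_{k-1}, q_{k-1}) = (p_5, q_5); compute convergents through index 5.
Convergents (p_i = a_i*p_{i-1} + p_{i-2}, q_i = a_i*q_{i-1} + q_{i-2} with p_{-2}=0, p_{-1}=1, q_{-2}=1, q_{-1}=0):
  i=0: a_0=25, p_0 = 25*1 + 0 = 25, q_0 = 25*0 + 1 = 1.
  i=1: a_1=2, p_1 = 2*25 + 1 = 51, q_1 = 2*1 + 0 = 2.
  i=2: a_2=1, p_2 = 1*51 + 25 = 76, q_2 = 1*2 + 1 = 3.
  i=3: a_3=24, p_3 = 24*76 + 51 = 1875, q_3 = 24*3 + 2 = 74.
  i=4: a_4=1, p_4 = 1*1875 + 76 = 1951, q_4 = 1*74 + 3 = 77.
  i=5: a_5=2, p_5 = 2*1951 + 1875 = 5777, q_5 = 2*77 + 74 = 228.
Check: 5777^2 - 642*228^2 = 33373729 - 33373728 = 1, so (x, y) = (5777, 228) solves the equation, and by the theorem it is the least positive solution.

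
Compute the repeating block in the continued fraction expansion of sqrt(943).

Write x_i = (sqrt(943) + m_i)/d_i with (m_0, d_0) = (0, 1). a_0 = floor(sqrt(943)) = 30, since 30^2 = 900 <= 943 < 961 = 31^2.
Iterate m_{i+1} = d_i*a_i - m_i, d_{i+1} = (943 - m_{i+1}^2)/d_i, a_{i+1} = floor((a_0 + m_{i+1})/d_{i+1}):
  m_1 = 1*30 - 0 = 30, d_1 = (943 - 30^2)/1 = 43/1 = 43, a_1 = floor((30 + 30)/43) = 1.
  m_2 = 43*1 - 30 = 13, d_2 = (943 - 13^2)/43 = 774/43 = 18, a_2 = floor((30 + 13)/18) = 2.
  m_3 = 18*2 - 13 = 23, d_3 = (943 - 23^2)/18 = 414/18 = 23, a_3 = floor((30 + 23)/23) = 2.
  m_4 = 23*2 - 23 = 23, d_4 = (943 - 23^2)/23 = 414/23 = 18, a_4 = floor((30 + 23)/18) = 2.
  m_5 = 18*2 - 23 = 13, d_5 = (943 - 13^2)/18 = 774/18 = 43, a_5 = floor((30 + 13)/43) = 1.
  m_6 = 43*1 - 13 = 30, d_6 = (943 - 30^2)/43 = 43/43 = 1, a_6 = floor((30 + 30)/1) = 60.
  m_7 = 1*60 - 30 = 30, d_7 = (943 - 30^2)/1 = 43/1 = 43: (m_7, d_7) = (m_1, d_1) = (30, 43), so from here the quotients repeat a_1, ..., a_6; the period length is 6.
Hence the expansion of sqrt(943) is a_0 = 30 followed by the repeating block 1, 2, 2, 2, 1, 60 (period 6).

[30; (1, 2, 2, 2, 1, 60)]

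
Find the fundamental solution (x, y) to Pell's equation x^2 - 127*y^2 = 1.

First expand sqrt(127) as a continued fraction. With x_i = (sqrt(127) + m_i)/d_i and (m_0, d_0) = (0, 1): a_0 = floor(sqrt(127)) = 11, since 11^2 = 121 <= 127 < 144 = 12^2.
Iterate m_{i+1} = d_i*a_i - m_i, d_{i+1} = (127 - m_{i+1}^2)/d_i, a_{i+1} = floor((a_0 + m_{i+1})/d_{i+1}):
  m_1 = 1*11 - 0 = 11, d_1 = (127 - 11^2)/1 = 6/1 = 6, a_1 = floor((11 + 11)/6) = 3.
  m_2 = 6*3 - 11 = 7, d_2 = (127 - 7^2)/6 = 78/6 = 13, a_2 = floor((11 + 7)/13) = 1.
  m_3 = 13*1 - 7 = 6, d_3 = (127 - 6^2)/13 = 91/13 = 7, a_3 = floor((11 + 6)/7) = 2.
  m_4 = 7*2 - 6 = 8, d_4 = (127 - 8^2)/7 = 63/7 = 9, a_4 = floor((11 + 8)/9) = 2.
  m_5 = 9*2 - 8 = 10, d_5 = (127 - 10^2)/9 = 27/9 = 3, a_5 = floor((11 + 10)/3) = 7.
  m_6 = 3*7 - 10 = 11, d_6 = (127 - 11^2)/3 = 6/3 = 2, a_6 = floor((11 + 11)/2) = 11.
  m_7 = 2*11 - 11 = 11, d_7 = (127 - 11^2)/2 = 6/2 = 3, a_7 = floor((11 + 11)/3) = 7.
  m_8 = 3*7 - 11 = 10, d_8 = (127 - 10^2)/3 = 27/3 = 9, a_8 = floor((11 + 10)/9) = 2.
  m_9 = 9*2 - 10 = 8, d_9 = (127 - 8^2)/9 = 63/9 = 7, a_9 = floor((11 + 8)/7) = 2.
  m_10 = 7*2 - 8 = 6, d_10 = (127 - 6^2)/7 = 91/7 = 13, a_10 = floor((11 + 6)/13) = 1.
  m_11 = 13*1 - 6 = 7, d_11 = (127 - 7^2)/13 = 78/13 = 6, a_11 = floor((11 + 7)/6) = 3.
  m_12 = 6*3 - 7 = 11, d_12 = (127 - 11^2)/6 = 6/6 = 1, a_12 = floor((11 + 11)/1) = 22.
  m_13 = 1*22 - 11 = 11, d_13 = (127 - 11^2)/1 = 6/1 = 6: (m_13, d_13) = (m_1, d_1) = (11, 6), so from here the quotients repeat a_1, ..., a_12; the period length is 12.
So sqrt(127) = [11; (3, 1, 2, 2, 7, 11, 7, 2, 2, 1, 3, 22)] with period length k = 12.
k is even, so the fundamental solution of x^2 - 127y^2 = 1 is (p_{k-1}, q_{k-1}) = (p_11, q_11); compute convergents through index 11.
Convergents (p_i = a_i*p_{i-1} + p_{i-2}, q_i = a_i*q_{i-1} + q_{i-2} with p_{-2}=0, p_{-1}=1, q_{-2}=1, q_{-1}=0):
  i=0: a_0=11, p_0 = 11*1 + 0 = 11, q_0 = 11*0 + 1 = 1.
  i=1: a_1=3, p_1 = 3*11 + 1 = 34, q_1 = 3*1 + 0 = 3.
  i=2: a_2=1, p_2 = 1*34 + 11 = 45, q_2 = 1*3 + 1 = 4.
  i=3: a_3=2, p_3 = 2*45 + 34 = 124, q_3 = 2*4 + 3 = 11.
  i=4: a_4=2, p_4 = 2*124 + 45 = 293, q_4 = 2*11 + 4 = 26.
  i=5: a_5=7, p_5 = 7*293 + 124 = 2175, q_5 = 7*26 + 11 = 193.
  i=6: a_6=11, p_6 = 11*2175 + 293 = 24218, q_6 = 11*193 + 26 = 2149.
  i=7: a_7=7, p_7 = 7*24218 + 2175 = 171701, q_7 = 7*2149 + 193 = 15236.
  i=8: a_8=2, p_8 = 2*171701 + 24218 = 367620, q_8 = 2*15236 + 2149 = 32621.
  i=9: a_9=2, p_9 = 2*367620 + 171701 = 906941, q_9 = 2*32621 + 15236 = 80478.
  i=10: a_10=1, p_10 = 1*906941 + 367620 = 1274561, q_10 = 1*80478 + 32621 = 113099.
  i=11: a_11=3, p_11 = 3*1274561 + 906941 = 4730624, q_11 = 3*113099 + 80478 = 419775.
Check: 4730624^2 - 127*419775^2 = 22378803429376 - 22378803429375 = 1, so (x, y) = (4730624, 419775) solves the equation, and by the theorem it is the least positive solution.

(x, y) = (4730624, 419775)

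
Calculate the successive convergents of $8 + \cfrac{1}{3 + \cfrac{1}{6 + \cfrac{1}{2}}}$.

Using the convergent recurrence p_i = a_i*p_{i-1} + p_{i-2}, q_i = a_i*q_{i-1} + q_{i-2} with p_{-2}=0, p_{-1}=1, q_{-2}=1, q_{-1}=0:
  i=0: a_0=8, p_0 = 8*1 + 0 = 8, q_0 = 8*0 + 1 = 1.
  i=1: a_1=3, p_1 = 3*8 + 1 = 25, q_1 = 3*1 + 0 = 3.
  i=2: a_2=6, p_2 = 6*25 + 8 = 158, q_2 = 6*3 + 1 = 19.
  i=3: a_3=2, p_3 = 2*158 + 25 = 341, q_3 = 2*19 + 3 = 41.

8/1, 25/3, 158/19, 341/41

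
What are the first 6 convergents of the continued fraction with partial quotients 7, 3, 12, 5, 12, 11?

Using the convergent recurrence p_i = a_i*p_{i-1} + p_{i-2}, q_i = a_i*q_{i-1} + q_{i-2} with p_{-2}=0, p_{-1}=1, q_{-2}=1, q_{-1}=0:
  i=0: a_0=7, p_0 = 7*1 + 0 = 7, q_0 = 7*0 + 1 = 1.
  i=1: a_1=3, p_1 = 3*7 + 1 = 22, q_1 = 3*1 + 0 = 3.
  i=2: a_2=12, p_2 = 12*22 + 7 = 271, q_2 = 12*3 + 1 = 37.
  i=3: a_3=5, p_3 = 5*271 + 22 = 1377, q_3 = 5*37 + 3 = 188.
  i=4: a_4=12, p_4 = 12*1377 + 271 = 16795, q_4 = 12*188 + 37 = 2293.
  i=5: a_5=11, p_5 = 11*16795 + 1377 = 186122, q_5 = 11*2293 + 188 = 25411.

7/1, 22/3, 271/37, 1377/188, 16795/2293, 186122/25411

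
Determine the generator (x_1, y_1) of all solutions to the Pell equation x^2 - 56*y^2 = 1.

First expand sqrt(56) as a continued fraction. With x_i = (sqrt(56) + m_i)/d_i and (m_0, d_0) = (0, 1): a_0 = floor(sqrt(56)) = 7, since 7^2 = 49 <= 56 < 64 = 8^2.
Iterate m_{i+1} = d_i*a_i - m_i, d_{i+1} = (56 - m_{i+1}^2)/d_i, a_{i+1} = floor((a_0 + m_{i+1})/d_{i+1}):
  m_1 = 1*7 - 0 = 7, d_1 = (56 - 7^2)/1 = 7/1 = 7, a_1 = floor((7 + 7)/7) = 2.
  m_2 = 7*2 - 7 = 7, d_2 = (56 - 7^2)/7 = 7/7 = 1, a_2 = floor((7 + 7)/1) = 14.
  m_3 = 1*14 - 7 = 7, d_3 = (56 - 7^2)/1 = 7/1 = 7: (m_3, d_3) = (m_1, d_1) = (7, 7), so from here the quotients repeat a_1, a_2; the period length is 2.
So sqrt(56) = [7; (2, 14)] with period length k = 2.
k is even, so the fundamental solution of x^2 - 56y^2 = 1 is (p_{k-1}, q_{k-1}) = (p_1, q_1); compute convergents through index 1.
Convergents (p_i = a_i*p_{i-1} + p_{i-2}, q_i = a_i*q_{i-1} + q_{i-2} with p_{-2}=0, p_{-1}=1, q_{-2}=1, q_{-1}=0):
  i=0: a_0=7, p_0 = 7*1 + 0 = 7, q_0 = 7*0 + 1 = 1.
  i=1: a_1=2, p_1 = 2*7 + 1 = 15, q_1 = 2*1 + 0 = 2.
Check: 15^2 - 56*2^2 = 225 - 224 = 1, so (x, y) = (15, 2) solves the equation, and by the theorem it is the least positive solution.

(x, y) = (15, 2)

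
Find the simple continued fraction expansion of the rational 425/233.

[1; 1, 4, 1, 2, 6, 2]

Run the Euclidean algorithm on 425 and 233; the successive quotients are the partial quotients a_0, a_1, ... (each step inverts the fractional part left over by the previous one):
  425 = 1*233 + 192, so a_0 = 1.
  233 = 1*192 + 41, so a_1 = 1.
  192 = 4*41 + 28, so a_2 = 4.
  41 = 1*28 + 13, so a_3 = 1.
  28 = 2*13 + 2, so a_4 = 2.
  13 = 6*2 + 1, so a_5 = 6.
  2 = 2*1 + 0, so a_6 = 2.
The remainder reaches 0 after 7 divisions, so the expansion has 7 partial quotients, read off in order.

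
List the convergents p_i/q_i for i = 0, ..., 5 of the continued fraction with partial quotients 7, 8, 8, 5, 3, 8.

7/1, 57/8, 463/65, 2372/333, 7579/1064, 63004/8845

Using the convergent recurrence p_i = a_i*p_{i-1} + p_{i-2}, q_i = a_i*q_{i-1} + q_{i-2} with p_{-2}=0, p_{-1}=1, q_{-2}=1, q_{-1}=0:
  i=0: a_0=7, p_0 = 7*1 + 0 = 7, q_0 = 7*0 + 1 = 1.
  i=1: a_1=8, p_1 = 8*7 + 1 = 57, q_1 = 8*1 + 0 = 8.
  i=2: a_2=8, p_2 = 8*57 + 7 = 463, q_2 = 8*8 + 1 = 65.
  i=3: a_3=5, p_3 = 5*463 + 57 = 2372, q_3 = 5*65 + 8 = 333.
  i=4: a_4=3, p_4 = 3*2372 + 463 = 7579, q_4 = 3*333 + 65 = 1064.
  i=5: a_5=8, p_5 = 8*7579 + 2372 = 63004, q_5 = 8*1064 + 333 = 8845.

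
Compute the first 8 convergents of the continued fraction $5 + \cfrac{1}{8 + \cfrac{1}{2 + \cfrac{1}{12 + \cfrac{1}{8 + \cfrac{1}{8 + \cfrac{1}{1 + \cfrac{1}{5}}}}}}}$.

Using the convergent recurrence p_i = a_i*p_{i-1} + p_{i-2}, q_i = a_i*q_{i-1} + q_{i-2} with p_{-2}=0, p_{-1}=1, q_{-2}=1, q_{-1}=0:
  i=0: a_0=5, p_0 = 5*1 + 0 = 5, q_0 = 5*0 + 1 = 1.
  i=1: a_1=8, p_1 = 8*5 + 1 = 41, q_1 = 8*1 + 0 = 8.
  i=2: a_2=2, p_2 = 2*41 + 5 = 87, q_2 = 2*8 + 1 = 17.
  i=3: a_3=12, p_3 = 12*87 + 41 = 1085, q_3 = 12*17 + 8 = 212.
  i=4: a_4=8, p_4 = 8*1085 + 87 = 8767, q_4 = 8*212 + 17 = 1713.
  i=5: a_5=8, p_5 = 8*8767 + 1085 = 71221, q_5 = 8*1713 + 212 = 13916.
  i=6: a_6=1, p_6 = 1*71221 + 8767 = 79988, q_6 = 1*13916 + 1713 = 15629.
  i=7: a_7=5, p_7 = 5*79988 + 71221 = 471161, q_7 = 5*15629 + 13916 = 92061.

5/1, 41/8, 87/17, 1085/212, 8767/1713, 71221/13916, 79988/15629, 471161/92061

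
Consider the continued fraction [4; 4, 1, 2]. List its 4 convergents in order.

Using the convergent recurrence p_i = a_i*p_{i-1} + p_{i-2}, q_i = a_i*q_{i-1} + q_{i-2} with p_{-2}=0, p_{-1}=1, q_{-2}=1, q_{-1}=0:
  i=0: a_0=4, p_0 = 4*1 + 0 = 4, q_0 = 4*0 + 1 = 1.
  i=1: a_1=4, p_1 = 4*4 + 1 = 17, q_1 = 4*1 + 0 = 4.
  i=2: a_2=1, p_2 = 1*17 + 4 = 21, q_2 = 1*4 + 1 = 5.
  i=3: a_3=2, p_3 = 2*21 + 17 = 59, q_3 = 2*5 + 4 = 14.

4/1, 17/4, 21/5, 59/14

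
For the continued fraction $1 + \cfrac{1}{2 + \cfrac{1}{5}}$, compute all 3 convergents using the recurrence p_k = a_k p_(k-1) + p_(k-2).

1/1, 3/2, 16/11

Using the convergent recurrence p_i = a_i*p_{i-1} + p_{i-2}, q_i = a_i*q_{i-1} + q_{i-2} with p_{-2}=0, p_{-1}=1, q_{-2}=1, q_{-1}=0:
  i=0: a_0=1, p_0 = 1*1 + 0 = 1, q_0 = 1*0 + 1 = 1.
  i=1: a_1=2, p_1 = 2*1 + 1 = 3, q_1 = 2*1 + 0 = 2.
  i=2: a_2=5, p_2 = 5*3 + 1 = 16, q_2 = 5*2 + 1 = 11.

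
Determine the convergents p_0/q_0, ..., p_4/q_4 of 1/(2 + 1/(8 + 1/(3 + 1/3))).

0/1, 1/2, 8/17, 25/53, 83/176

Using the convergent recurrence p_i = a_i*p_{i-1} + p_{i-2}, q_i = a_i*q_{i-1} + q_{i-2} with p_{-2}=0, p_{-1}=1, q_{-2}=1, q_{-1}=0:
  i=0: a_0=0, p_0 = 0*1 + 0 = 0, q_0 = 0*0 + 1 = 1.
  i=1: a_1=2, p_1 = 2*0 + 1 = 1, q_1 = 2*1 + 0 = 2.
  i=2: a_2=8, p_2 = 8*1 + 0 = 8, q_2 = 8*2 + 1 = 17.
  i=3: a_3=3, p_3 = 3*8 + 1 = 25, q_3 = 3*17 + 2 = 53.
  i=4: a_4=3, p_4 = 3*25 + 8 = 83, q_4 = 3*53 + 17 = 176.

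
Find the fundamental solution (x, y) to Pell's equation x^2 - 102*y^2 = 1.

First expand sqrt(102) as a continued fraction. With x_i = (sqrt(102) + m_i)/d_i and (m_0, d_0) = (0, 1): a_0 = floor(sqrt(102)) = 10, since 10^2 = 100 <= 102 < 121 = 11^2.
Iterate m_{i+1} = d_i*a_i - m_i, d_{i+1} = (102 - m_{i+1}^2)/d_i, a_{i+1} = floor((a_0 + m_{i+1})/d_{i+1}):
  m_1 = 1*10 - 0 = 10, d_1 = (102 - 10^2)/1 = 2/1 = 2, a_1 = floor((10 + 10)/2) = 10.
  m_2 = 2*10 - 10 = 10, d_2 = (102 - 10^2)/2 = 2/2 = 1, a_2 = floor((10 + 10)/1) = 20.
  m_3 = 1*20 - 10 = 10, d_3 = (102 - 10^2)/1 = 2/1 = 2: (m_3, d_3) = (m_1, d_1) = (10, 2), so from here the quotients repeat a_1, a_2; the period length is 2.
So sqrt(102) = [10; (10, 20)] with period length k = 2.
k is even, so the fundamental solution of x^2 - 102y^2 = 1 is (p_{k-1}, q_{k-1}) = (p_1, q_1); compute convergents through index 1.
Convergents (p_i = a_i*p_{i-1} + p_{i-2}, q_i = a_i*q_{i-1} + q_{i-2} with p_{-2}=0, p_{-1}=1, q_{-2}=1, q_{-1}=0):
  i=0: a_0=10, p_0 = 10*1 + 0 = 10, q_0 = 10*0 + 1 = 1.
  i=1: a_1=10, p_1 = 10*10 + 1 = 101, q_1 = 10*1 + 0 = 10.
Check: 101^2 - 102*10^2 = 10201 - 10200 = 1, so (x, y) = (101, 10) solves the equation, and by the theorem it is the least positive solution.

(x, y) = (101, 10)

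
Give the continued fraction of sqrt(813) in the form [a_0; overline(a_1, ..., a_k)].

[28; overline(1, 1, 18, 1, 1, 56)]

Write x_i = (sqrt(813) + m_i)/d_i with (m_0, d_0) = (0, 1). a_0 = floor(sqrt(813)) = 28, since 28^2 = 784 <= 813 < 841 = 29^2.
Iterate m_{i+1} = d_i*a_i - m_i, d_{i+1} = (813 - m_{i+1}^2)/d_i, a_{i+1} = floor((a_0 + m_{i+1})/d_{i+1}):
  m_1 = 1*28 - 0 = 28, d_1 = (813 - 28^2)/1 = 29/1 = 29, a_1 = floor((28 + 28)/29) = 1.
  m_2 = 29*1 - 28 = 1, d_2 = (813 - 1^2)/29 = 812/29 = 28, a_2 = floor((28 + 1)/28) = 1.
  m_3 = 28*1 - 1 = 27, d_3 = (813 - 27^2)/28 = 84/28 = 3, a_3 = floor((28 + 27)/3) = 18.
  m_4 = 3*18 - 27 = 27, d_4 = (813 - 27^2)/3 = 84/3 = 28, a_4 = floor((28 + 27)/28) = 1.
  m_5 = 28*1 - 27 = 1, d_5 = (813 - 1^2)/28 = 812/28 = 29, a_5 = floor((28 + 1)/29) = 1.
  m_6 = 29*1 - 1 = 28, d_6 = (813 - 28^2)/29 = 29/29 = 1, a_6 = floor((28 + 28)/1) = 56.
  m_7 = 1*56 - 28 = 28, d_7 = (813 - 28^2)/1 = 29/1 = 29: (m_7, d_7) = (m_1, d_1) = (28, 29), so from here the quotients repeat a_1, ..., a_6; the period length is 6.
Hence the expansion of sqrt(813) is a_0 = 28 followed by the repeating block 1, 1, 18, 1, 1, 56 (period 6).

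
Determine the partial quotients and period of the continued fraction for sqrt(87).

Write x_i = (sqrt(87) + m_i)/d_i with (m_0, d_0) = (0, 1). a_0 = floor(sqrt(87)) = 9, since 9^2 = 81 <= 87 < 100 = 10^2.
Iterate m_{i+1} = d_i*a_i - m_i, d_{i+1} = (87 - m_{i+1}^2)/d_i, a_{i+1} = floor((a_0 + m_{i+1})/d_{i+1}):
  m_1 = 1*9 - 0 = 9, d_1 = (87 - 9^2)/1 = 6/1 = 6, a_1 = floor((9 + 9)/6) = 3.
  m_2 = 6*3 - 9 = 9, d_2 = (87 - 9^2)/6 = 6/6 = 1, a_2 = floor((9 + 9)/1) = 18.
  m_3 = 1*18 - 9 = 9, d_3 = (87 - 9^2)/1 = 6/1 = 6: (m_3, d_3) = (m_1, d_1) = (9, 6), so from here the quotients repeat a_1, a_2; the period length is 2.
Hence the expansion of sqrt(87) is a_0 = 9 followed by the repeating block 3, 18 (period 2).

[9; (3, 18)]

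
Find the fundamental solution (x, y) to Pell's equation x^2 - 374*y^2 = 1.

First expand sqrt(374) as a continued fraction. With x_i = (sqrt(374) + m_i)/d_i and (m_0, d_0) = (0, 1): a_0 = floor(sqrt(374)) = 19, since 19^2 = 361 <= 374 < 400 = 20^2.
Iterate m_{i+1} = d_i*a_i - m_i, d_{i+1} = (374 - m_{i+1}^2)/d_i, a_{i+1} = floor((a_0 + m_{i+1})/d_{i+1}):
  m_1 = 1*19 - 0 = 19, d_1 = (374 - 19^2)/1 = 13/1 = 13, a_1 = floor((19 + 19)/13) = 2.
  m_2 = 13*2 - 19 = 7, d_2 = (374 - 7^2)/13 = 325/13 = 25, a_2 = floor((19 + 7)/25) = 1.
  m_3 = 25*1 - 7 = 18, d_3 = (374 - 18^2)/25 = 50/25 = 2, a_3 = floor((19 + 18)/2) = 18.
  m_4 = 2*18 - 18 = 18, d_4 = (374 - 18^2)/2 = 50/2 = 25, a_4 = floor((19 + 18)/25) = 1.
  m_5 = 25*1 - 18 = 7, d_5 = (374 - 7^2)/25 = 325/25 = 13, a_5 = floor((19 + 7)/13) = 2.
  m_6 = 13*2 - 7 = 19, d_6 = (374 - 19^2)/13 = 13/13 = 1, a_6 = floor((19 + 19)/1) = 38.
  m_7 = 1*38 - 19 = 19, d_7 = (374 - 19^2)/1 = 13/1 = 13: (m_7, d_7) = (m_1, d_1) = (19, 13), so from here the quotients repeat a_1, ..., a_6; the period length is 6.
So sqrt(374) = [19; (2, 1, 18, 1, 2, 38)] with period length k = 6.
k is even, so the fundamental solution of x^2 - 374y^2 = 1 is (p_{k-1}, q_{k-1}) = (p_5, q_5); compute convergents through index 5.
Convergents (p_i = a_i*p_{i-1} + p_{i-2}, q_i = a_i*q_{i-1} + q_{i-2} with p_{-2}=0, p_{-1}=1, q_{-2}=1, q_{-1}=0):
  i=0: a_0=19, p_0 = 19*1 + 0 = 19, q_0 = 19*0 + 1 = 1.
  i=1: a_1=2, p_1 = 2*19 + 1 = 39, q_1 = 2*1 + 0 = 2.
  i=2: a_2=1, p_2 = 1*39 + 19 = 58, q_2 = 1*2 + 1 = 3.
  i=3: a_3=18, p_3 = 18*58 + 39 = 1083, q_3 = 18*3 + 2 = 56.
  i=4: a_4=1, p_4 = 1*1083 + 58 = 1141, q_4 = 1*56 + 3 = 59.
  i=5: a_5=2, p_5 = 2*1141 + 1083 = 3365, q_5 = 2*59 + 56 = 174.
Check: 3365^2 - 374*174^2 = 11323225 - 11323224 = 1, so (x, y) = (3365, 174) solves the equation, and by the theorem it is the least positive solution.

(x, y) = (3365, 174)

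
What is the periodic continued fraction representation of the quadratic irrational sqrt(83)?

[9; (9, 18)]

Write x_i = (sqrt(83) + m_i)/d_i with (m_0, d_0) = (0, 1). a_0 = floor(sqrt(83)) = 9, since 9^2 = 81 <= 83 < 100 = 10^2.
Iterate m_{i+1} = d_i*a_i - m_i, d_{i+1} = (83 - m_{i+1}^2)/d_i, a_{i+1} = floor((a_0 + m_{i+1})/d_{i+1}):
  m_1 = 1*9 - 0 = 9, d_1 = (83 - 9^2)/1 = 2/1 = 2, a_1 = floor((9 + 9)/2) = 9.
  m_2 = 2*9 - 9 = 9, d_2 = (83 - 9^2)/2 = 2/2 = 1, a_2 = floor((9 + 9)/1) = 18.
  m_3 = 1*18 - 9 = 9, d_3 = (83 - 9^2)/1 = 2/1 = 2: (m_3, d_3) = (m_1, d_1) = (9, 2), so from here the quotients repeat a_1, a_2; the period length is 2.
Hence the expansion of sqrt(83) is a_0 = 9 followed by the repeating block 9, 18 (period 2).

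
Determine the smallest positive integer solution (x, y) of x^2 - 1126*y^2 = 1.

First expand sqrt(1126) as a continued fraction. With x_i = (sqrt(1126) + m_i)/d_i and (m_0, d_0) = (0, 1): a_0 = floor(sqrt(1126)) = 33, since 33^2 = 1089 <= 1126 < 1156 = 34^2.
Iterate m_{i+1} = d_i*a_i - m_i, d_{i+1} = (1126 - m_{i+1}^2)/d_i, a_{i+1} = floor((a_0 + m_{i+1})/d_{i+1}):
  m_1 = 1*33 - 0 = 33, d_1 = (1126 - 33^2)/1 = 37/1 = 37, a_1 = floor((33 + 33)/37) = 1.
  m_2 = 37*1 - 33 = 4, d_2 = (1126 - 4^2)/37 = 1110/37 = 30, a_2 = floor((33 + 4)/30) = 1.
  m_3 = 30*1 - 4 = 26, d_3 = (1126 - 26^2)/30 = 450/30 = 15, a_3 = floor((33 + 26)/15) = 3.
  m_4 = 15*3 - 26 = 19, d_4 = (1126 - 19^2)/15 = 765/15 = 51, a_4 = floor((33 + 19)/51) = 1.
  m_5 = 51*1 - 19 = 32, d_5 = (1126 - 32^2)/51 = 102/51 = 2, a_5 = floor((33 + 32)/2) = 32.
  m_6 = 2*32 - 32 = 32, d_6 = (1126 - 32^2)/2 = 102/2 = 51, a_6 = floor((33 + 32)/51) = 1.
  m_7 = 51*1 - 32 = 19, d_7 = (1126 - 19^2)/51 = 765/51 = 15, a_7 = floor((33 + 19)/15) = 3.
  m_8 = 15*3 - 19 = 26, d_8 = (1126 - 26^2)/15 = 450/15 = 30, a_8 = floor((33 + 26)/30) = 1.
  m_9 = 30*1 - 26 = 4, d_9 = (1126 - 4^2)/30 = 1110/30 = 37, a_9 = floor((33 + 4)/37) = 1.
  m_10 = 37*1 - 4 = 33, d_10 = (1126 - 33^2)/37 = 37/37 = 1, a_10 = floor((33 + 33)/1) = 66.
  m_11 = 1*66 - 33 = 33, d_11 = (1126 - 33^2)/1 = 37/1 = 37: (m_11, d_11) = (m_1, d_1) = (33, 37), so from here the quotients repeat a_1, ..., a_10; the period length is 10.
So sqrt(1126) = [33; (1, 1, 3, 1, 32, 1, 3, 1, 1, 66)] with period length k = 10.
k is even, so the fundamental solution of x^2 - 1126y^2 = 1 is (p_{k-1}, q_{k-1}) = (p_9, q_9); compute convergents through index 9.
Convergents (p_i = a_i*p_{i-1} + p_{i-2}, q_i = a_i*q_{i-1} + q_{i-2} with p_{-2}=0, p_{-1}=1, q_{-2}=1, q_{-1}=0):
  i=0: a_0=33, p_0 = 33*1 + 0 = 33, q_0 = 33*0 + 1 = 1.
  i=1: a_1=1, p_1 = 1*33 + 1 = 34, q_1 = 1*1 + 0 = 1.
  i=2: a_2=1, p_2 = 1*34 + 33 = 67, q_2 = 1*1 + 1 = 2.
  i=3: a_3=3, p_3 = 3*67 + 34 = 235, q_3 = 3*2 + 1 = 7.
  i=4: a_4=1, p_4 = 1*235 + 67 = 302, q_4 = 1*7 + 2 = 9.
  i=5: a_5=32, p_5 = 32*302 + 235 = 9899, q_5 = 32*9 + 7 = 295.
  i=6: a_6=1, p_6 = 1*9899 + 302 = 10201, q_6 = 1*295 + 9 = 304.
  i=7: a_7=3, p_7 = 3*10201 + 9899 = 40502, q_7 = 3*304 + 295 = 1207.
  i=8: a_8=1, p_8 = 1*40502 + 10201 = 50703, q_8 = 1*1207 + 304 = 1511.
  i=9: a_9=1, p_9 = 1*50703 + 40502 = 91205, q_9 = 1*1511 + 1207 = 2718.
Check: 91205^2 - 1126*2718^2 = 8318352025 - 8318352024 = 1, so (x, y) = (91205, 2718) solves the equation, and by the theorem it is the least positive solution.

(x, y) = (91205, 2718)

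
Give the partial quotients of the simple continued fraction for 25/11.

Run the Euclidean algorithm on 25 and 11; the successive quotients are the partial quotients a_0, a_1, ... (each step inverts the fractional part left over by the previous one):
  25 = 2*11 + 3, so a_0 = 2.
  11 = 3*3 + 2, so a_1 = 3.
  3 = 1*2 + 1, so a_2 = 1.
  2 = 2*1 + 0, so a_3 = 2.
The remainder reaches 0 after 4 divisions, so the expansion has 4 partial quotients, read off in order.

[2; 3, 1, 2]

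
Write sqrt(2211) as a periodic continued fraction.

[47; (47, 94)]

Write x_i = (sqrt(2211) + m_i)/d_i with (m_0, d_0) = (0, 1). a_0 = floor(sqrt(2211)) = 47, since 47^2 = 2209 <= 2211 < 2304 = 48^2.
Iterate m_{i+1} = d_i*a_i - m_i, d_{i+1} = (2211 - m_{i+1}^2)/d_i, a_{i+1} = floor((a_0 + m_{i+1})/d_{i+1}):
  m_1 = 1*47 - 0 = 47, d_1 = (2211 - 47^2)/1 = 2/1 = 2, a_1 = floor((47 + 47)/2) = 47.
  m_2 = 2*47 - 47 = 47, d_2 = (2211 - 47^2)/2 = 2/2 = 1, a_2 = floor((47 + 47)/1) = 94.
  m_3 = 1*94 - 47 = 47, d_3 = (2211 - 47^2)/1 = 2/1 = 2: (m_3, d_3) = (m_1, d_1) = (47, 2), so from here the quotients repeat a_1, a_2; the period length is 2.
Hence the expansion of sqrt(2211) is a_0 = 47 followed by the repeating block 47, 94 (period 2).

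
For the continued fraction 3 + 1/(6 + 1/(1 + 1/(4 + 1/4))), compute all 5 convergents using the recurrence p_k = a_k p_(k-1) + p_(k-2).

Using the convergent recurrence p_i = a_i*p_{i-1} + p_{i-2}, q_i = a_i*q_{i-1} + q_{i-2} with p_{-2}=0, p_{-1}=1, q_{-2}=1, q_{-1}=0:
  i=0: a_0=3, p_0 = 3*1 + 0 = 3, q_0 = 3*0 + 1 = 1.
  i=1: a_1=6, p_1 = 6*3 + 1 = 19, q_1 = 6*1 + 0 = 6.
  i=2: a_2=1, p_2 = 1*19 + 3 = 22, q_2 = 1*6 + 1 = 7.
  i=3: a_3=4, p_3 = 4*22 + 19 = 107, q_3 = 4*7 + 6 = 34.
  i=4: a_4=4, p_4 = 4*107 + 22 = 450, q_4 = 4*34 + 7 = 143.

3/1, 19/6, 22/7, 107/34, 450/143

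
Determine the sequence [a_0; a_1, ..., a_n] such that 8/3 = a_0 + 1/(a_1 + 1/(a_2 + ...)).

[2; 1, 2]

Run the Euclidean algorithm on 8 and 3; the successive quotients are the partial quotients a_0, a_1, ... (each step inverts the fractional part left over by the previous one):
  8 = 2*3 + 2, so a_0 = 2.
  3 = 1*2 + 1, so a_1 = 1.
  2 = 2*1 + 0, so a_2 = 2.
The remainder reaches 0 after 3 divisions, so the expansion has 3 partial quotients, read off in order.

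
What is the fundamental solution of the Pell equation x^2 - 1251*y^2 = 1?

First expand sqrt(1251) as a continued fraction. With x_i = (sqrt(1251) + m_i)/d_i and (m_0, d_0) = (0, 1): a_0 = floor(sqrt(1251)) = 35, since 35^2 = 1225 <= 1251 < 1296 = 36^2.
Iterate m_{i+1} = d_i*a_i - m_i, d_{i+1} = (1251 - m_{i+1}^2)/d_i, a_{i+1} = floor((a_0 + m_{i+1})/d_{i+1}):
  m_1 = 1*35 - 0 = 35, d_1 = (1251 - 35^2)/1 = 26/1 = 26, a_1 = floor((35 + 35)/26) = 2.
  m_2 = 26*2 - 35 = 17, d_2 = (1251 - 17^2)/26 = 962/26 = 37, a_2 = floor((35 + 17)/37) = 1.
  m_3 = 37*1 - 17 = 20, d_3 = (1251 - 20^2)/37 = 851/37 = 23, a_3 = floor((35 + 20)/23) = 2.
  m_4 = 23*2 - 20 = 26, d_4 = (1251 - 26^2)/23 = 575/23 = 25, a_4 = floor((35 + 26)/25) = 2.
  m_5 = 25*2 - 26 = 24, d_5 = (1251 - 24^2)/25 = 675/25 = 27, a_5 = floor((35 + 24)/27) = 2.
  m_6 = 27*2 - 24 = 30, d_6 = (1251 - 30^2)/27 = 351/27 = 13, a_6 = floor((35 + 30)/13) = 5.
  m_7 = 13*5 - 30 = 35, d_7 = (1251 - 35^2)/13 = 26/13 = 2, a_7 = floor((35 + 35)/2) = 35.
  m_8 = 2*35 - 35 = 35, d_8 = (1251 - 35^2)/2 = 26/2 = 13, a_8 = floor((35 + 35)/13) = 5.
  m_9 = 13*5 - 35 = 30, d_9 = (1251 - 30^2)/13 = 351/13 = 27, a_9 = floor((35 + 30)/27) = 2.
  m_10 = 27*2 - 30 = 24, d_10 = (1251 - 24^2)/27 = 675/27 = 25, a_10 = floor((35 + 24)/25) = 2.
  m_11 = 25*2 - 24 = 26, d_11 = (1251 - 26^2)/25 = 575/25 = 23, a_11 = floor((35 + 26)/23) = 2.
  m_12 = 23*2 - 26 = 20, d_12 = (1251 - 20^2)/23 = 851/23 = 37, a_12 = floor((35 + 20)/37) = 1.
  m_13 = 37*1 - 20 = 17, d_13 = (1251 - 17^2)/37 = 962/37 = 26, a_13 = floor((35 + 17)/26) = 2.
  m_14 = 26*2 - 17 = 35, d_14 = (1251 - 35^2)/26 = 26/26 = 1, a_14 = floor((35 + 35)/1) = 70.
  m_15 = 1*70 - 35 = 35, d_15 = (1251 - 35^2)/1 = 26/1 = 26: (m_15, d_15) = (m_1, d_1) = (35, 26), so from here the quotients repeat a_1, ..., a_14; the period length is 14.
So sqrt(1251) = [35; (2, 1, 2, 2, 2, 5, 35, 5, 2, 2, 2, 1, 2, 70)] with period length k = 14.
k is even, so the fundamental solution of x^2 - 1251y^2 = 1 is (p_{k-1}, q_{k-1}) = (p_13, q_13); compute convergents through index 13.
Convergents (p_i = a_i*p_{i-1} + p_{i-2}, q_i = a_i*q_{i-1} + q_{i-2} with p_{-2}=0, p_{-1}=1, q_{-2}=1, q_{-1}=0):
  i=0: a_0=35, p_0 = 35*1 + 0 = 35, q_0 = 35*0 + 1 = 1.
  i=1: a_1=2, p_1 = 2*35 + 1 = 71, q_1 = 2*1 + 0 = 2.
  i=2: a_2=1, p_2 = 1*71 + 35 = 106, q_2 = 1*2 + 1 = 3.
  i=3: a_3=2, p_3 = 2*106 + 71 = 283, q_3 = 2*3 + 2 = 8.
  i=4: a_4=2, p_4 = 2*283 + 106 = 672, q_4 = 2*8 + 3 = 19.
  i=5: a_5=2, p_5 = 2*672 + 283 = 1627, q_5 = 2*19 + 8 = 46.
  i=6: a_6=5, p_6 = 5*1627 + 672 = 8807, q_6 = 5*46 + 19 = 249.
  i=7: a_7=35, p_7 = 35*8807 + 1627 = 309872, q_7 = 35*249 + 46 = 8761.
  i=8: a_8=5, p_8 = 5*309872 + 8807 = 1558167, q_8 = 5*8761 + 249 = 44054.
  i=9: a_9=2, p_9 = 2*1558167 + 309872 = 3426206, q_9 = 2*44054 + 8761 = 96869.
  i=10: a_10=2, p_10 = 2*3426206 + 1558167 = 8410579, q_10 = 2*96869 + 44054 = 237792.
  i=11: a_11=2, p_11 = 2*8410579 + 3426206 = 20247364, q_11 = 2*237792 + 96869 = 572453.
  i=12: a_12=1, p_12 = 1*20247364 + 8410579 = 28657943, q_12 = 1*572453 + 237792 = 810245.
  i=13: a_13=2, p_13 = 2*28657943 + 20247364 = 77563250, q_13 = 2*810245 + 572453 = 2192943.
Check: 77563250^2 - 1251*2192943^2 = 6016057750562500 - 6016057750562499 = 1, so (x, y) = (77563250, 2192943) solves the equation, and by the theorem it is the least positive solution.

(x, y) = (77563250, 2192943)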